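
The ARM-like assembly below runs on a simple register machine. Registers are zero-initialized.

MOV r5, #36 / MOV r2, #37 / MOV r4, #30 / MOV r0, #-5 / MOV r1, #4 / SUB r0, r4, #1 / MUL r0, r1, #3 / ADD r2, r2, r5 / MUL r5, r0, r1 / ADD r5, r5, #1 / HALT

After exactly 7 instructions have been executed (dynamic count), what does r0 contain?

after MOV r5, #36: r5=36
after MOV r2, #37: r2=37
after MOV r4, #30: r4=30
after MOV r0, #-5: r0=-5
after MOV r1, #4: r1=4
after SUB r0, r4, #1: r0=30-1=29
after MUL r0, r1, #3: r0=4*3=12
After step 7: r0 = 12.

12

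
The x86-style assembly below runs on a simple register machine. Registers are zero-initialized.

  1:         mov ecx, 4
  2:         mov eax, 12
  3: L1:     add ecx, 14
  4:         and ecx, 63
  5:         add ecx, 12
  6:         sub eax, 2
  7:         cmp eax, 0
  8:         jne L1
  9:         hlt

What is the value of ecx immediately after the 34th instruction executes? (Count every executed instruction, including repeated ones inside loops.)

ecx=4
eax=12
ecx=4+14=18
ecx=18&63=18
ecx=18+12=30
eax=12-2=10
cmp eax, 0  (cmp 10,0)
jne L1: taken
ecx=30+14=44
ecx=44&63=44
ecx=44+12=56
eax=10-2=8
cmp eax, 0  (cmp 8,0)
jne L1: taken
ecx=56+14=70
ecx=70&63=6
ecx=6+12=18
eax=8-2=6
cmp eax, 0  (cmp 6,0)
jne L1: taken
ecx=18+14=32
ecx=32&63=32
ecx=32+12=44
eax=6-2=4
cmp eax, 0  (cmp 4,0)
jne L1: taken
ecx=44+14=58
ecx=58&63=58
ecx=58+12=70
eax=4-2=2
cmp eax, 0  (cmp 2,0)
jne L1: taken
ecx=70+14=84
ecx=84&63=20
After step 34: ecx = 20.

20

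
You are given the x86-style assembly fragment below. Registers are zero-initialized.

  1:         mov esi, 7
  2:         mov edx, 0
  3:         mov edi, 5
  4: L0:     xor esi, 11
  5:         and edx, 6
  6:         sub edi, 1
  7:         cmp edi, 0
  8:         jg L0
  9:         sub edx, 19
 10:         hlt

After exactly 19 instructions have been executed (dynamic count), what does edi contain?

esi=7
edx=0
edi=5
esi=7^11=12
edx=0&6=0
edi=5-1=4
cmp edi, 0  (cmp 4,0)
jg L0: taken
esi=12^11=7
edx=0&6=0
edi=4-1=3
cmp edi, 0  (cmp 3,0)
jg L0: taken
esi=7^11=12
edx=0&6=0
edi=3-1=2
cmp edi, 0  (cmp 2,0)
jg L0: taken
esi=12^11=7
After step 19: edi = 2.

2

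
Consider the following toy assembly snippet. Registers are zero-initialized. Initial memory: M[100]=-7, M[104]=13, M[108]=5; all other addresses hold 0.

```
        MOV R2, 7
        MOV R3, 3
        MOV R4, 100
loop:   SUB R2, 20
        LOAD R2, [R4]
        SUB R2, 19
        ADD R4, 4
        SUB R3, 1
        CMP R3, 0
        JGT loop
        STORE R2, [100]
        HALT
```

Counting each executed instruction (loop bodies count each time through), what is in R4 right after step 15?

after MOV R2, 7: R2=7
after MOV R3, 3: R3=3
after MOV R4, 100: R4=100
after SUB R2, 20: R2=7-20=-13
after LOAD R2, [R4]: R2=M[100]=-7
after SUB R2, 19: R2=(-7)-19=-26
after ADD R4, 4: R4=100+4=104
after SUB R3, 1: R3=3-1=2
CMP R3, 0  (cmp 2,0)
JGT loop: taken
after SUB R2, 20: R2=(-26)-20=-46
after LOAD R2, [R4]: R2=M[104]=13
after SUB R2, 19: R2=13-19=-6
after ADD R4, 4: R4=104+4=108
after SUB R3, 1: R3=2-1=1
After step 15: R4 = 108.

108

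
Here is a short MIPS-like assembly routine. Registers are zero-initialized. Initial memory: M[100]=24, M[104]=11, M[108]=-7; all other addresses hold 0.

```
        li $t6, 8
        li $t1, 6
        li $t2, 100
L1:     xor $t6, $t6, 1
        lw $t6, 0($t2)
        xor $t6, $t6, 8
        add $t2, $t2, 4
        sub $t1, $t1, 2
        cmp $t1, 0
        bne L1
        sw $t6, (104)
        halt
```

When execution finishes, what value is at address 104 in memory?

-15

$t6=8
$t1=6
$t2=100
$t6=8^1=9
$t6=M[100]=24
$t6=24^8=16
$t2=100+4=104
$t1=6-2=4
cmp $t1, 0  (cmp 4,0)
bne L1: taken
$t6=16^1=17
$t6=M[104]=11
$t6=11^8=3
$t2=104+4=108
$t1=4-2=2
cmp $t1, 0  (cmp 2,0)
bne L1: taken
$t6=3^1=2
$t6=M[108]=-7
$t6=(-7)^8=-15
$t2=108+4=112
$t1=2-2=0
cmp $t1, 0  (cmp 0,0)
bne L1: not taken
sw $t6, (104) → M[104]=-15
halt.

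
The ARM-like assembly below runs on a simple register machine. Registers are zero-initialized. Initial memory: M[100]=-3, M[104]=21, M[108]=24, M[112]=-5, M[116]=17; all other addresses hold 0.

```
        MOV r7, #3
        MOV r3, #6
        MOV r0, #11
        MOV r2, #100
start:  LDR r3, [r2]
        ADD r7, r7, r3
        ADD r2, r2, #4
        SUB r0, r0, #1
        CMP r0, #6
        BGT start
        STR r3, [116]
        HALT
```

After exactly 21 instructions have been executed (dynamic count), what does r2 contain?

112

after MOV r7, #3: r7=3
after MOV r3, #6: r3=6
after MOV r0, #11: r0=11
after MOV r2, #100: r2=100
after LDR r3, [r2]: r3=M[100]=-3
after ADD r7, r7, r3: r7=3+(-3)=0
after ADD r2, r2, #4: r2=100+4=104
after SUB r0, r0, #1: r0=11-1=10
CMP r0, #6  (cmp 10,6)
BGT start: taken
after LDR r3, [r2]: r3=M[104]=21
after ADD r7, r7, r3: r7=0+21=21
after ADD r2, r2, #4: r2=104+4=108
after SUB r0, r0, #1: r0=10-1=9
CMP r0, #6  (cmp 9,6)
BGT start: taken
after LDR r3, [r2]: r3=M[108]=24
after ADD r7, r7, r3: r7=21+24=45
after ADD r2, r2, #4: r2=108+4=112
after SUB r0, r0, #1: r0=9-1=8
CMP r0, #6  (cmp 8,6)
After step 21: r2 = 112.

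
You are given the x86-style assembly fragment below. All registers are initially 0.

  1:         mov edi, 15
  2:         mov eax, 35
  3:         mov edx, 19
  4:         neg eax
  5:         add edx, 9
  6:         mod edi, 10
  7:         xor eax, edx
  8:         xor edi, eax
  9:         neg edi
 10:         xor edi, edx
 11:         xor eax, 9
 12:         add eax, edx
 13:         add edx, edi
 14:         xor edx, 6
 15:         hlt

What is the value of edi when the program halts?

32

mov edi, 15 → edi=15
mov eax, 35 → eax=35
mov edx, 19 → edx=19
neg eax → eax=-(35)=-35
add edx, 9 → edx=19+9=28
mod edi, 10 → edi=15%10=5
xor eax, edx → eax=(-35)^28=-63
xor edi, eax → edi=5^(-63)=-60
neg edi → edi=-(-60)=60
xor edi, edx → edi=60^28=32
xor eax, 9 → eax=(-63)^9=-56
add eax, edx → eax=(-56)+28=-28
add edx, edi → edx=28+32=60
xor edx, 6 → edx=60^6=58
halt.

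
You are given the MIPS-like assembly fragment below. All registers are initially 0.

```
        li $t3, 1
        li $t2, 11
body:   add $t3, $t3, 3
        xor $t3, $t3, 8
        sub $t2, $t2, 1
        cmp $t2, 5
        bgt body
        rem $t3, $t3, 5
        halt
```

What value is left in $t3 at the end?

4

li $t3, 1 → $t3=1
li $t2, 11 → $t2=11
add $t3, $t3, 3 → $t3=1+3=4
xor $t3, $t3, 8 → $t3=4^8=12
sub $t2, $t2, 1 → $t2=11-1=10
cmp $t2, 5  (cmp 10,5)
bgt body: taken
add $t3, $t3, 3 → $t3=12+3=15
xor $t3, $t3, 8 → $t3=15^8=7
sub $t2, $t2, 1 → $t2=10-1=9
cmp $t2, 5  (cmp 9,5)
bgt body: taken
add $t3, $t3, 3 → $t3=7+3=10
xor $t3, $t3, 8 → $t3=10^8=2
sub $t2, $t2, 1 → $t2=9-1=8
cmp $t2, 5  (cmp 8,5)
bgt body: taken
add $t3, $t3, 3 → $t3=2+3=5
xor $t3, $t3, 8 → $t3=5^8=13
sub $t2, $t2, 1 → $t2=8-1=7
cmp $t2, 5  (cmp 7,5)
bgt body: taken
add $t3, $t3, 3 → $t3=13+3=16
xor $t3, $t3, 8 → $t3=16^8=24
sub $t2, $t2, 1 → $t2=7-1=6
cmp $t2, 5  (cmp 6,5)
bgt body: taken
add $t3, $t3, 3 → $t3=24+3=27
xor $t3, $t3, 8 → $t3=27^8=19
sub $t2, $t2, 1 → $t2=6-1=5
cmp $t2, 5  (cmp 5,5)
bgt body: not taken
rem $t3, $t3, 5 → $t3=19%5=4
halt.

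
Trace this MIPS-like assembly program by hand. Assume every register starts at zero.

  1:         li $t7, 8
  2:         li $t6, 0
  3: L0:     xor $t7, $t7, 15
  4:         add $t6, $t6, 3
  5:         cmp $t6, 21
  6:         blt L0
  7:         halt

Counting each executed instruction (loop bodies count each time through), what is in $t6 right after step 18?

li $t7, 8 → $t7=8
li $t6, 0 → $t6=0
xor $t7, $t7, 15 → $t7=8^15=7
add $t6, $t6, 3 → $t6=0+3=3
cmp $t6, 21  (cmp 3,21)
blt L0: taken
xor $t7, $t7, 15 → $t7=7^15=8
add $t6, $t6, 3 → $t6=3+3=6
cmp $t6, 21  (cmp 6,21)
blt L0: taken
xor $t7, $t7, 15 → $t7=8^15=7
add $t6, $t6, 3 → $t6=6+3=9
cmp $t6, 21  (cmp 9,21)
blt L0: taken
xor $t7, $t7, 15 → $t7=7^15=8
add $t6, $t6, 3 → $t6=9+3=12
cmp $t6, 21  (cmp 12,21)
blt L0: taken
After step 18: $t6 = 12.

12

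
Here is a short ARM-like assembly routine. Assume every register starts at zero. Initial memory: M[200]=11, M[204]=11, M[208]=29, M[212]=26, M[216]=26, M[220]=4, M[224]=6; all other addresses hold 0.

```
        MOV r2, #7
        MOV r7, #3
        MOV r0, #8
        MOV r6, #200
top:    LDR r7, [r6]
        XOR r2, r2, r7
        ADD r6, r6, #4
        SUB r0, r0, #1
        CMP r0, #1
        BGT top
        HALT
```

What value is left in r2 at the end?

24

MOV r2, #7 → r2=7
MOV r7, #3 → r7=3
MOV r0, #8 → r0=8
MOV r6, #200 → r6=200
LDR r7, [r6] → r7=M[200]=11
XOR r2, r2, r7 → r2=7^11=12
ADD r6, r6, #4 → r6=200+4=204
SUB r0, r0, #1 → r0=8-1=7
CMP r0, #1  (cmp 7,1)
BGT top: taken
LDR r7, [r6] → r7=M[204]=11
XOR r2, r2, r7 → r2=12^11=7
ADD r6, r6, #4 → r6=204+4=208
SUB r0, r0, #1 → r0=7-1=6
CMP r0, #1  (cmp 6,1)
BGT top: taken
LDR r7, [r6] → r7=M[208]=29
XOR r2, r2, r7 → r2=7^29=26
ADD r6, r6, #4 → r6=208+4=212
SUB r0, r0, #1 → r0=6-1=5
CMP r0, #1  (cmp 5,1)
BGT top: taken
LDR r7, [r6] → r7=M[212]=26
XOR r2, r2, r7 → r2=26^26=0
ADD r6, r6, #4 → r6=212+4=216
SUB r0, r0, #1 → r0=5-1=4
CMP r0, #1  (cmp 4,1)
BGT top: taken
LDR r7, [r6] → r7=M[216]=26
XOR r2, r2, r7 → r2=0^26=26
ADD r6, r6, #4 → r6=216+4=220
SUB r0, r0, #1 → r0=4-1=3
CMP r0, #1  (cmp 3,1)
BGT top: taken
LDR r7, [r6] → r7=M[220]=4
XOR r2, r2, r7 → r2=26^4=30
ADD r6, r6, #4 → r6=220+4=224
SUB r0, r0, #1 → r0=3-1=2
CMP r0, #1  (cmp 2,1)
BGT top: taken
LDR r7, [r6] → r7=M[224]=6
XOR r2, r2, r7 → r2=30^6=24
ADD r6, r6, #4 → r6=224+4=228
SUB r0, r0, #1 → r0=2-1=1
CMP r0, #1  (cmp 1,1)
BGT top: not taken
halt.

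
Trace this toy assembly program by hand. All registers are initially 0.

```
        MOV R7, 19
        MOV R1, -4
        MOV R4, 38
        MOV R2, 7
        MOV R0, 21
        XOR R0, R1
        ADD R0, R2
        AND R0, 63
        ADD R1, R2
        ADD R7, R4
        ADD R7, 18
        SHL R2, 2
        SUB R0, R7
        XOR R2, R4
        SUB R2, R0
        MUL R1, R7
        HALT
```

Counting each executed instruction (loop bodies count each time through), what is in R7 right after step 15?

R7=19
R1=-4
R4=38
R2=7
R0=21
R0=21^(-4)=-23
R0=(-23)+7=-16
R0=(-16)&63=48
R1=(-4)+7=3
R7=19+38=57
R7=57+18=75
R2=7<<2=28
R0=48-75=-27
R2=28^38=58
R2=58-(-27)=85
After step 15: R7 = 75.

75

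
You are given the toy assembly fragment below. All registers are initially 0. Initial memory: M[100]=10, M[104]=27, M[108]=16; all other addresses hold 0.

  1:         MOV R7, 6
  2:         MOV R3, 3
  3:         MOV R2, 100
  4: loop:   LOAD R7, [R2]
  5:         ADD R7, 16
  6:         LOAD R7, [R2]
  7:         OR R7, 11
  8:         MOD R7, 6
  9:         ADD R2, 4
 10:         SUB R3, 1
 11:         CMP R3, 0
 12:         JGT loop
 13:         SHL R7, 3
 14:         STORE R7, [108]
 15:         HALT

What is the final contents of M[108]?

24

after MOV R7, 6: R7=6
after MOV R3, 3: R3=3
after MOV R2, 100: R2=100
after LOAD R7, [R2]: R7=M[100]=10
after ADD R7, 16: R7=10+16=26
after LOAD R7, [R2]: R7=M[100]=10
after OR R7, 11: R7=10|11=11
after MOD R7, 6: R7=11%6=5
after ADD R2, 4: R2=100+4=104
after SUB R3, 1: R3=3-1=2
CMP R3, 0  (cmp 2,0)
JGT loop: taken
after LOAD R7, [R2]: R7=M[104]=27
after ADD R7, 16: R7=27+16=43
after LOAD R7, [R2]: R7=M[104]=27
after OR R7, 11: R7=27|11=27
after MOD R7, 6: R7=27%6=3
after ADD R2, 4: R2=104+4=108
after SUB R3, 1: R3=2-1=1
CMP R3, 0  (cmp 1,0)
JGT loop: taken
after LOAD R7, [R2]: R7=M[108]=16
after ADD R7, 16: R7=16+16=32
after LOAD R7, [R2]: R7=M[108]=16
after OR R7, 11: R7=16|11=27
after MOD R7, 6: R7=27%6=3
after ADD R2, 4: R2=108+4=112
after SUB R3, 1: R3=1-1=0
CMP R3, 0  (cmp 0,0)
JGT loop: not taken
after SHL R7, 3: R7=3<<3=24
STORE R7, [108] → M[108]=24
halt.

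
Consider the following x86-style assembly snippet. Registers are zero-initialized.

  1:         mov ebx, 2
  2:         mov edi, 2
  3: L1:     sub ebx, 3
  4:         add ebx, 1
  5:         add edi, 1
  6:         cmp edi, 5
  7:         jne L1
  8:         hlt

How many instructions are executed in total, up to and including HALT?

18

mov ebx, 2 → ebx=2
mov edi, 2 → edi=2
sub ebx, 3 → ebx=2-3=-1
add ebx, 1 → ebx=(-1)+1=0
add edi, 1 → edi=2+1=3
cmp edi, 5  (cmp 3,5)
jne L1: taken
sub ebx, 3 → ebx=0-3=-3
add ebx, 1 → ebx=(-3)+1=-2
add edi, 1 → edi=3+1=4
cmp edi, 5  (cmp 4,5)
jne L1: taken
sub ebx, 3 → ebx=(-2)-3=-5
add ebx, 1 → ebx=(-5)+1=-4
add edi, 1 → edi=4+1=5
cmp edi, 5  (cmp 5,5)
jne L1: not taken
halt.
Total executed instructions: 18.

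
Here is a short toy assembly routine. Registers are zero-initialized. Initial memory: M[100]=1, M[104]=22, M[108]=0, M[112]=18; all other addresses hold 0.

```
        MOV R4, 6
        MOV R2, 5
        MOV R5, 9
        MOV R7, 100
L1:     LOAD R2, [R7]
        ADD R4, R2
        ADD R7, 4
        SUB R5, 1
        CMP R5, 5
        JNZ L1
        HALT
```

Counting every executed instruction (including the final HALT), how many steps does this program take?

29

R4=6
R2=5
R5=9
R7=100
R2=M[100]=1
R4=6+1=7
R7=100+4=104
R5=9-1=8
CMP R5, 5  (cmp 8,5)
JNZ L1: taken
R2=M[104]=22
R4=7+22=29
R7=104+4=108
R5=8-1=7
CMP R5, 5  (cmp 7,5)
JNZ L1: taken
R2=M[108]=0
R4=29+0=29
R7=108+4=112
R5=7-1=6
CMP R5, 5  (cmp 6,5)
JNZ L1: taken
R2=M[112]=18
R4=29+18=47
R7=112+4=116
R5=6-1=5
CMP R5, 5  (cmp 5,5)
JNZ L1: not taken
halt.
Total executed instructions: 29.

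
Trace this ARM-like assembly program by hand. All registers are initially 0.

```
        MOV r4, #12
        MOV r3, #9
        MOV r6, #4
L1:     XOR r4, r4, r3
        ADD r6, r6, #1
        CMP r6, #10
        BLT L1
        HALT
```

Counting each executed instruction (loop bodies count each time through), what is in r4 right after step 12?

5

MOV r4, #12 → r4=12
MOV r3, #9 → r3=9
MOV r6, #4 → r6=4
XOR r4, r4, r3 → r4=12^9=5
ADD r6, r6, #1 → r6=4+1=5
CMP r6, #10  (cmp 5,10)
BLT L1: taken
XOR r4, r4, r3 → r4=5^9=12
ADD r6, r6, #1 → r6=5+1=6
CMP r6, #10  (cmp 6,10)
BLT L1: taken
XOR r4, r4, r3 → r4=12^9=5
After step 12: r4 = 5.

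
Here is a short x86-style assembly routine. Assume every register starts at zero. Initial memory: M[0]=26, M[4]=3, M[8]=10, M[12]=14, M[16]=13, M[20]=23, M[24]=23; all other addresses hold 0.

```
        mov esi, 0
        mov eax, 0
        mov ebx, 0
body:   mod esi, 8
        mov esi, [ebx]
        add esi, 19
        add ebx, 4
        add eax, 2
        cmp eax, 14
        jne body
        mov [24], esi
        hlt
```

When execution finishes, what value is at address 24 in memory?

42

after mov esi, 0: esi=0
after mov eax, 0: eax=0
after mov ebx, 0: ebx=0
after mod esi, 8: esi=0%8=0
after mov esi, [ebx]: esi=M[0]=26
after add esi, 19: esi=26+19=45
after add ebx, 4: ebx=0+4=4
after add eax, 2: eax=0+2=2
cmp eax, 14  (cmp 2,14)
jne body: taken
after mod esi, 8: esi=45%8=5
after mov esi, [ebx]: esi=M[4]=3
after add esi, 19: esi=3+19=22
after add ebx, 4: ebx=4+4=8
after add eax, 2: eax=2+2=4
cmp eax, 14  (cmp 4,14)
jne body: taken
after mod esi, 8: esi=22%8=6
after mov esi, [ebx]: esi=M[8]=10
after add esi, 19: esi=10+19=29
after add ebx, 4: ebx=8+4=12
after add eax, 2: eax=4+2=6
cmp eax, 14  (cmp 6,14)
jne body: taken
after mod esi, 8: esi=29%8=5
after mov esi, [ebx]: esi=M[12]=14
after add esi, 19: esi=14+19=33
after add ebx, 4: ebx=12+4=16
after add eax, 2: eax=6+2=8
cmp eax, 14  (cmp 8,14)
jne body: taken
after mod esi, 8: esi=33%8=1
after mov esi, [ebx]: esi=M[16]=13
after add esi, 19: esi=13+19=32
after add ebx, 4: ebx=16+4=20
after add eax, 2: eax=8+2=10
cmp eax, 14  (cmp 10,14)
jne body: taken
after mod esi, 8: esi=32%8=0
after mov esi, [ebx]: esi=M[20]=23
after add esi, 19: esi=23+19=42
after add ebx, 4: ebx=20+4=24
after add eax, 2: eax=10+2=12
cmp eax, 14  (cmp 12,14)
jne body: taken
after mod esi, 8: esi=42%8=2
after mov esi, [ebx]: esi=M[24]=23
after add esi, 19: esi=23+19=42
after add ebx, 4: ebx=24+4=28
after add eax, 2: eax=12+2=14
cmp eax, 14  (cmp 14,14)
jne body: not taken
mov [24], esi → M[24]=42
halt.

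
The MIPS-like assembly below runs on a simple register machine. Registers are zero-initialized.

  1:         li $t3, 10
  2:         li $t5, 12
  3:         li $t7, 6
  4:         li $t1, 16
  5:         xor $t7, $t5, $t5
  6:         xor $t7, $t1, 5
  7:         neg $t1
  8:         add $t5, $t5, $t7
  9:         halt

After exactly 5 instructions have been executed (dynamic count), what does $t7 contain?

li $t3, 10 → $t3=10
li $t5, 12 → $t5=12
li $t7, 6 → $t7=6
li $t1, 16 → $t1=16
xor $t7, $t5, $t5 → $t7=12^12=0
After step 5: $t7 = 0.

0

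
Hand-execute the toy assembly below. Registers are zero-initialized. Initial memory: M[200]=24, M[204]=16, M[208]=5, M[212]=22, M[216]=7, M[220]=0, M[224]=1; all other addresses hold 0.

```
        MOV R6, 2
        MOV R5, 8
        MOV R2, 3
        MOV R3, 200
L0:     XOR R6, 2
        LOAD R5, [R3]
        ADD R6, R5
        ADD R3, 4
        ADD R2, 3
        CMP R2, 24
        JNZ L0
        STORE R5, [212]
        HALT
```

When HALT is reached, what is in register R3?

R6=2
R5=8
R2=3
R3=200
R6=2^2=0
R5=M[200]=24
R6=0+24=24
R3=200+4=204
R2=3+3=6
CMP R2, 24  (cmp 6,24)
JNZ L0: taken
R6=24^2=26
R5=M[204]=16
R6=26+16=42
R3=204+4=208
R2=6+3=9
CMP R2, 24  (cmp 9,24)
JNZ L0: taken
R6=42^2=40
R5=M[208]=5
R6=40+5=45
R3=208+4=212
R2=9+3=12
CMP R2, 24  (cmp 12,24)
JNZ L0: taken
R6=45^2=47
R5=M[212]=22
R6=47+22=69
R3=212+4=216
R2=12+3=15
CMP R2, 24  (cmp 15,24)
JNZ L0: taken
R6=69^2=71
R5=M[216]=7
R6=71+7=78
R3=216+4=220
R2=15+3=18
CMP R2, 24  (cmp 18,24)
JNZ L0: taken
R6=78^2=76
R5=M[220]=0
R6=76+0=76
R3=220+4=224
R2=18+3=21
CMP R2, 24  (cmp 21,24)
JNZ L0: taken
R6=76^2=78
R5=M[224]=1
R6=78+1=79
R3=224+4=228
R2=21+3=24
CMP R2, 24  (cmp 24,24)
JNZ L0: not taken
STORE R5, [212] → M[212]=1
halt.

228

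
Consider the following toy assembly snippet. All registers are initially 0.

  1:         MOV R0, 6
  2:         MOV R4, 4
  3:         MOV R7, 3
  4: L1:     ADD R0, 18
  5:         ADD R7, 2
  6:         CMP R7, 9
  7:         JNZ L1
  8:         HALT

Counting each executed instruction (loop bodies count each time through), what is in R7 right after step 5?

5

after MOV R0, 6: R0=6
after MOV R4, 4: R4=4
after MOV R7, 3: R7=3
after ADD R0, 18: R0=6+18=24
after ADD R7, 2: R7=3+2=5
After step 5: R7 = 5.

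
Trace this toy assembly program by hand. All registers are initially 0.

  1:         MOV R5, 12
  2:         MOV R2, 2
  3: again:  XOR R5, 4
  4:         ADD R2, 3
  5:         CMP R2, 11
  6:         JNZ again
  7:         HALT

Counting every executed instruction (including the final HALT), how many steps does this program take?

15

MOV R5, 12 → R5=12
MOV R2, 2 → R2=2
XOR R5, 4 → R5=12^4=8
ADD R2, 3 → R2=2+3=5
CMP R2, 11  (cmp 5,11)
JNZ again: taken
XOR R5, 4 → R5=8^4=12
ADD R2, 3 → R2=5+3=8
CMP R2, 11  (cmp 8,11)
JNZ again: taken
XOR R5, 4 → R5=12^4=8
ADD R2, 3 → R2=8+3=11
CMP R2, 11  (cmp 11,11)
JNZ again: not taken
halt.
Total executed instructions: 15.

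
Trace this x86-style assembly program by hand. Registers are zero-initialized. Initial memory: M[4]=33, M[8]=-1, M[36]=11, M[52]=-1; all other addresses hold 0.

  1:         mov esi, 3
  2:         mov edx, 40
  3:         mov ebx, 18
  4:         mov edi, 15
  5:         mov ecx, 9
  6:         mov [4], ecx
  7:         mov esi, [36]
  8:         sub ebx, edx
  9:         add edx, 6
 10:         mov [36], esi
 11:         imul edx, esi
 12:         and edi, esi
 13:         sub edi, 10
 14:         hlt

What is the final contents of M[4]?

esi=3
edx=40
ebx=18
edi=15
ecx=9
mov [4], ecx → M[4]=9
esi=M[36]=11
ebx=18-40=-22
edx=40+6=46
mov [36], esi → M[36]=11
edx=46*11=506
edi=15&11=11
edi=11-10=1
halt.

9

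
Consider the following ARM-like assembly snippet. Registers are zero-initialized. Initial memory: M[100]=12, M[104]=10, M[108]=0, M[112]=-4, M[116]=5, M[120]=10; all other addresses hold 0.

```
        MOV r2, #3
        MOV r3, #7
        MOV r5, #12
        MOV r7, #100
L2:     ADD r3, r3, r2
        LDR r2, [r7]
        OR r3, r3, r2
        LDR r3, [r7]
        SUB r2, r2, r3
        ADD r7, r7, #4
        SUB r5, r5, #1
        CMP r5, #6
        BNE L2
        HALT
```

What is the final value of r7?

124

MOV r2, #3 → r2=3
MOV r3, #7 → r3=7
MOV r5, #12 → r5=12
MOV r7, #100 → r7=100
ADD r3, r3, r2 → r3=7+3=10
LDR r2, [r7] → r2=M[100]=12
OR r3, r3, r2 → r3=10|12=14
LDR r3, [r7] → r3=M[100]=12
SUB r2, r2, r3 → r2=12-12=0
ADD r7, r7, #4 → r7=100+4=104
SUB r5, r5, #1 → r5=12-1=11
CMP r5, #6  (cmp 11,6)
BNE L2: taken
ADD r3, r3, r2 → r3=12+0=12
LDR r2, [r7] → r2=M[104]=10
OR r3, r3, r2 → r3=12|10=14
LDR r3, [r7] → r3=M[104]=10
SUB r2, r2, r3 → r2=10-10=0
ADD r7, r7, #4 → r7=104+4=108
SUB r5, r5, #1 → r5=11-1=10
CMP r5, #6  (cmp 10,6)
BNE L2: taken
ADD r3, r3, r2 → r3=10+0=10
LDR r2, [r7] → r2=M[108]=0
OR r3, r3, r2 → r3=10|0=10
LDR r3, [r7] → r3=M[108]=0
SUB r2, r2, r3 → r2=0-0=0
ADD r7, r7, #4 → r7=108+4=112
SUB r5, r5, #1 → r5=10-1=9
CMP r5, #6  (cmp 9,6)
BNE L2: taken
ADD r3, r3, r2 → r3=0+0=0
LDR r2, [r7] → r2=M[112]=-4
OR r3, r3, r2 → r3=0|(-4)=-4
LDR r3, [r7] → r3=M[112]=-4
SUB r2, r2, r3 → r2=(-4)-(-4)=0
ADD r7, r7, #4 → r7=112+4=116
SUB r5, r5, #1 → r5=9-1=8
CMP r5, #6  (cmp 8,6)
BNE L2: taken
ADD r3, r3, r2 → r3=(-4)+0=-4
LDR r2, [r7] → r2=M[116]=5
OR r3, r3, r2 → r3=(-4)|5=-3
LDR r3, [r7] → r3=M[116]=5
SUB r2, r2, r3 → r2=5-5=0
ADD r7, r7, #4 → r7=116+4=120
SUB r5, r5, #1 → r5=8-1=7
CMP r5, #6  (cmp 7,6)
BNE L2: taken
ADD r3, r3, r2 → r3=5+0=5
LDR r2, [r7] → r2=M[120]=10
OR r3, r3, r2 → r3=5|10=15
LDR r3, [r7] → r3=M[120]=10
SUB r2, r2, r3 → r2=10-10=0
ADD r7, r7, #4 → r7=120+4=124
SUB r5, r5, #1 → r5=7-1=6
CMP r5, #6  (cmp 6,6)
BNE L2: not taken
halt.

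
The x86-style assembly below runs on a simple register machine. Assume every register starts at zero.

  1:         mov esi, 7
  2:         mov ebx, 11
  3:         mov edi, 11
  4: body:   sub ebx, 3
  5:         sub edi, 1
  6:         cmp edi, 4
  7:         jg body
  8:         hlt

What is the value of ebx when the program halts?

-10

esi=7
ebx=11
edi=11
ebx=11-3=8
edi=11-1=10
cmp edi, 4  (cmp 10,4)
jg body: taken
ebx=8-3=5
edi=10-1=9
cmp edi, 4  (cmp 9,4)
jg body: taken
ebx=5-3=2
edi=9-1=8
cmp edi, 4  (cmp 8,4)
jg body: taken
ebx=2-3=-1
edi=8-1=7
cmp edi, 4  (cmp 7,4)
jg body: taken
ebx=(-1)-3=-4
edi=7-1=6
cmp edi, 4  (cmp 6,4)
jg body: taken
ebx=(-4)-3=-7
edi=6-1=5
cmp edi, 4  (cmp 5,4)
jg body: taken
ebx=(-7)-3=-10
edi=5-1=4
cmp edi, 4  (cmp 4,4)
jg body: not taken
halt.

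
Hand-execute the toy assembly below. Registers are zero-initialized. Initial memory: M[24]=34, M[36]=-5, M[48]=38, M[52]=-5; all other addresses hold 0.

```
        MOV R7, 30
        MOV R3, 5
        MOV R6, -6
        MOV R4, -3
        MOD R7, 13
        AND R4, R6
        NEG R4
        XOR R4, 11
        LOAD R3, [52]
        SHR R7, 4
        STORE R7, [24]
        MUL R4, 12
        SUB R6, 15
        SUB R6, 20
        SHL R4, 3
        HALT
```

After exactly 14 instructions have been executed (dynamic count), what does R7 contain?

0

MOV R7, 30 → R7=30
MOV R3, 5 → R3=5
MOV R6, -6 → R6=-6
MOV R4, -3 → R4=-3
MOD R7, 13 → R7=30%13=4
AND R4, R6 → R4=(-3)&(-6)=-8
NEG R4 → R4=-(-8)=8
XOR R4, 11 → R4=8^11=3
LOAD R3, [52] → R3=M[52]=-5
SHR R7, 4 → R7=4>>4=0
STORE R7, [24] → M[24]=0
MUL R4, 12 → R4=3*12=36
SUB R6, 15 → R6=(-6)-15=-21
SUB R6, 20 → R6=(-21)-20=-41
After step 14: R7 = 0.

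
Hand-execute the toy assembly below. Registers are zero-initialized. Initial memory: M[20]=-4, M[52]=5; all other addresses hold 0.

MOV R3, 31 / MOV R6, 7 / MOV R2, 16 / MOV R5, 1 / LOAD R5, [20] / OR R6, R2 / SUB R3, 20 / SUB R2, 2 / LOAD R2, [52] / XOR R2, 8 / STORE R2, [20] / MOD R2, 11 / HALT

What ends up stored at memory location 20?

R3=31
R6=7
R2=16
R5=1
R5=M[20]=-4
R6=7|16=23
R3=31-20=11
R2=16-2=14
R2=M[52]=5
R2=5^8=13
STORE R2, [20] → M[20]=13
R2=13%11=2
halt.

13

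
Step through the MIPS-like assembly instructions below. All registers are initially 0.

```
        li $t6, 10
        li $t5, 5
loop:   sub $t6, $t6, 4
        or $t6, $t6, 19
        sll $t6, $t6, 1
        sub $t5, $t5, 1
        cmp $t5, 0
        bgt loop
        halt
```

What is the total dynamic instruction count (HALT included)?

33

after li $t6, 10: $t6=10
after li $t5, 5: $t5=5
after sub $t6, $t6, 4: $t6=10-4=6
after or $t6, $t6, 19: $t6=6|19=23
after sll $t6, $t6, 1: $t6=23<<1=46
after sub $t5, $t5, 1: $t5=5-1=4
cmp $t5, 0  (cmp 4,0)
bgt loop: taken
after sub $t6, $t6, 4: $t6=46-4=42
after or $t6, $t6, 19: $t6=42|19=59
after sll $t6, $t6, 1: $t6=59<<1=118
after sub $t5, $t5, 1: $t5=4-1=3
cmp $t5, 0  (cmp 3,0)
bgt loop: taken
after sub $t6, $t6, 4: $t6=118-4=114
after or $t6, $t6, 19: $t6=114|19=115
after sll $t6, $t6, 1: $t6=115<<1=230
after sub $t5, $t5, 1: $t5=3-1=2
cmp $t5, 0  (cmp 2,0)
bgt loop: taken
after sub $t6, $t6, 4: $t6=230-4=226
after or $t6, $t6, 19: $t6=226|19=243
after sll $t6, $t6, 1: $t6=243<<1=486
after sub $t5, $t5, 1: $t5=2-1=1
cmp $t5, 0  (cmp 1,0)
bgt loop: taken
after sub $t6, $t6, 4: $t6=486-4=482
after or $t6, $t6, 19: $t6=482|19=499
after sll $t6, $t6, 1: $t6=499<<1=998
after sub $t5, $t5, 1: $t5=1-1=0
cmp $t5, 0  (cmp 0,0)
bgt loop: not taken
halt.
Total executed instructions: 33.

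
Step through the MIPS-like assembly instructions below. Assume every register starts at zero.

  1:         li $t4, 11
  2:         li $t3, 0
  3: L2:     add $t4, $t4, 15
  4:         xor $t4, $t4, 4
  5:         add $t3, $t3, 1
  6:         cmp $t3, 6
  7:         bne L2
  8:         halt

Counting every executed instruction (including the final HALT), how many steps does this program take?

33

$t4=11
$t3=0
$t4=11+15=26
$t4=26^4=30
$t3=0+1=1
cmp $t3, 6  (cmp 1,6)
bne L2: taken
$t4=30+15=45
$t4=45^4=41
$t3=1+1=2
cmp $t3, 6  (cmp 2,6)
bne L2: taken
$t4=41+15=56
$t4=56^4=60
$t3=2+1=3
cmp $t3, 6  (cmp 3,6)
bne L2: taken
$t4=60+15=75
$t4=75^4=79
$t3=3+1=4
cmp $t3, 6  (cmp 4,6)
bne L2: taken
$t4=79+15=94
$t4=94^4=90
$t3=4+1=5
cmp $t3, 6  (cmp 5,6)
bne L2: taken
$t4=90+15=105
$t4=105^4=109
$t3=5+1=6
cmp $t3, 6  (cmp 6,6)
bne L2: not taken
halt.
Total executed instructions: 33.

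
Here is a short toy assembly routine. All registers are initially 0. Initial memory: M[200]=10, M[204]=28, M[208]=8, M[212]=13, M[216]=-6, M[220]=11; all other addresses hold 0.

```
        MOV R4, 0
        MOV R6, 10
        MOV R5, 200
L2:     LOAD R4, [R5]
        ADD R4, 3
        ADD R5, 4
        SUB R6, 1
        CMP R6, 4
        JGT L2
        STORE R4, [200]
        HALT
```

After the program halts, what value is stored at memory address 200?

14

R4=0
R6=10
R5=200
R4=M[200]=10
R4=10+3=13
R5=200+4=204
R6=10-1=9
CMP R6, 4  (cmp 9,4)
JGT L2: taken
R4=M[204]=28
R4=28+3=31
R5=204+4=208
R6=9-1=8
CMP R6, 4  (cmp 8,4)
JGT L2: taken
R4=M[208]=8
R4=8+3=11
R5=208+4=212
R6=8-1=7
CMP R6, 4  (cmp 7,4)
JGT L2: taken
R4=M[212]=13
R4=13+3=16
R5=212+4=216
R6=7-1=6
CMP R6, 4  (cmp 6,4)
JGT L2: taken
R4=M[216]=-6
R4=(-6)+3=-3
R5=216+4=220
R6=6-1=5
CMP R6, 4  (cmp 5,4)
JGT L2: taken
R4=M[220]=11
R4=11+3=14
R5=220+4=224
R6=5-1=4
CMP R6, 4  (cmp 4,4)
JGT L2: not taken
STORE R4, [200] → M[200]=14
halt.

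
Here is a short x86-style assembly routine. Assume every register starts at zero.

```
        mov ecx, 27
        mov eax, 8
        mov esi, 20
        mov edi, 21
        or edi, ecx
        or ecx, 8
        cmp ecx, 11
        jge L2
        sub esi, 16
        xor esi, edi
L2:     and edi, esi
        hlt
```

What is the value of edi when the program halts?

20

after mov ecx, 27: ecx=27
after mov eax, 8: eax=8
after mov esi, 20: esi=20
after mov edi, 21: edi=21
after or edi, ecx: edi=21|27=31
after or ecx, 8: ecx=27|8=27
cmp ecx, 11  (cmp 27,11)
jge L2: taken
after and edi, esi: edi=31&20=20
halt.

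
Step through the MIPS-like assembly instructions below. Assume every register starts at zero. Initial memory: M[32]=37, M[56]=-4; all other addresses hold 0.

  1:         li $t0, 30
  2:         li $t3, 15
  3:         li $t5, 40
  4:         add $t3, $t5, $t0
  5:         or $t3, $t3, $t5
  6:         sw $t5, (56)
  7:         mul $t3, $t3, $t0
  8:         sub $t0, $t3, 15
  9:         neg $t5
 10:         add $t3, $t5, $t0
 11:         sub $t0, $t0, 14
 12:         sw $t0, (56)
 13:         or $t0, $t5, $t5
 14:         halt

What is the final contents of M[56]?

3271

after li $t0, 30: $t0=30
after li $t3, 15: $t3=15
after li $t5, 40: $t5=40
after add $t3, $t5, $t0: $t3=40+30=70
after or $t3, $t3, $t5: $t3=70|40=110
sw $t5, (56) → M[56]=40
after mul $t3, $t3, $t0: $t3=110*30=3300
after sub $t0, $t3, 15: $t0=3300-15=3285
after neg $t5: $t5=-(40)=-40
after add $t3, $t5, $t0: $t3=(-40)+3285=3245
after sub $t0, $t0, 14: $t0=3285-14=3271
sw $t0, (56) → M[56]=3271
after or $t0, $t5, $t5: $t0=(-40)|(-40)=-40
halt.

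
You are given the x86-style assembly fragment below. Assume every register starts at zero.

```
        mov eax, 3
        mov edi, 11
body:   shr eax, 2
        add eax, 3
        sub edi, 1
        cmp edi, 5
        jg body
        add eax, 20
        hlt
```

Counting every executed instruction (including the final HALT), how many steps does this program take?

mov eax, 3 → eax=3
mov edi, 11 → edi=11
shr eax, 2 → eax=3>>2=0
add eax, 3 → eax=0+3=3
sub edi, 1 → edi=11-1=10
cmp edi, 5  (cmp 10,5)
jg body: taken
shr eax, 2 → eax=3>>2=0
add eax, 3 → eax=0+3=3
sub edi, 1 → edi=10-1=9
cmp edi, 5  (cmp 9,5)
jg body: taken
shr eax, 2 → eax=3>>2=0
add eax, 3 → eax=0+3=3
sub edi, 1 → edi=9-1=8
cmp edi, 5  (cmp 8,5)
jg body: taken
shr eax, 2 → eax=3>>2=0
add eax, 3 → eax=0+3=3
sub edi, 1 → edi=8-1=7
cmp edi, 5  (cmp 7,5)
jg body: taken
shr eax, 2 → eax=3>>2=0
add eax, 3 → eax=0+3=3
sub edi, 1 → edi=7-1=6
cmp edi, 5  (cmp 6,5)
jg body: taken
shr eax, 2 → eax=3>>2=0
add eax, 3 → eax=0+3=3
sub edi, 1 → edi=6-1=5
cmp edi, 5  (cmp 5,5)
jg body: not taken
add eax, 20 → eax=3+20=23
halt.
Total executed instructions: 34.

34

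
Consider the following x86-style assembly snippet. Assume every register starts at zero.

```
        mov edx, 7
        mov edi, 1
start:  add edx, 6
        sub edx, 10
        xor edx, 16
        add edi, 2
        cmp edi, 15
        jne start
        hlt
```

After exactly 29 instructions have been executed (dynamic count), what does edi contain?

9

edx=7
edi=1
edx=7+6=13
edx=13-10=3
edx=3^16=19
edi=1+2=3
cmp edi, 15  (cmp 3,15)
jne start: taken
edx=19+6=25
edx=25-10=15
edx=15^16=31
edi=3+2=5
cmp edi, 15  (cmp 5,15)
jne start: taken
edx=31+6=37
edx=37-10=27
edx=27^16=11
edi=5+2=7
cmp edi, 15  (cmp 7,15)
jne start: taken
edx=11+6=17
edx=17-10=7
edx=7^16=23
edi=7+2=9
cmp edi, 15  (cmp 9,15)
jne start: taken
edx=23+6=29
edx=29-10=19
edx=19^16=3
After step 29: edi = 9.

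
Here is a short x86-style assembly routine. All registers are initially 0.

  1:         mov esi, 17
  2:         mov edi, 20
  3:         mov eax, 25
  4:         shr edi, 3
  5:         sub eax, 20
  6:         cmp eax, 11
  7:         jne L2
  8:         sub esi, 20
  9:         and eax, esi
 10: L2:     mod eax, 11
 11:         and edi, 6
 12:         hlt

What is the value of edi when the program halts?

mov esi, 17 → esi=17
mov edi, 20 → edi=20
mov eax, 25 → eax=25
shr edi, 3 → edi=20>>3=2
sub eax, 20 → eax=25-20=5
cmp eax, 11  (cmp 5,11)
jne L2: taken
mod eax, 11 → eax=5%11=5
and edi, 6 → edi=2&6=2
halt.

2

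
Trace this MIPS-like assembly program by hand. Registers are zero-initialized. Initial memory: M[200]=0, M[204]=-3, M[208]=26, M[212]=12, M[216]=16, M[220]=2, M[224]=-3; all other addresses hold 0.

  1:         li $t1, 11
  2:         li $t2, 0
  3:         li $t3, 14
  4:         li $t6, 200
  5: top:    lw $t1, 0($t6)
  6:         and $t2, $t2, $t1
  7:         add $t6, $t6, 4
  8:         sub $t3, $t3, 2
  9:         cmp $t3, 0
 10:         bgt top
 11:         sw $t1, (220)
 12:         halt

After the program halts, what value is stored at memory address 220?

-3

li $t1, 11 → $t1=11
li $t2, 0 → $t2=0
li $t3, 14 → $t3=14
li $t6, 200 → $t6=200
lw $t1, 0($t6) → $t1=M[200]=0
and $t2, $t2, $t1 → $t2=0&0=0
add $t6, $t6, 4 → $t6=200+4=204
sub $t3, $t3, 2 → $t3=14-2=12
cmp $t3, 0  (cmp 12,0)
bgt top: taken
lw $t1, 0($t6) → $t1=M[204]=-3
and $t2, $t2, $t1 → $t2=0&(-3)=0
add $t6, $t6, 4 → $t6=204+4=208
sub $t3, $t3, 2 → $t3=12-2=10
cmp $t3, 0  (cmp 10,0)
bgt top: taken
lw $t1, 0($t6) → $t1=M[208]=26
and $t2, $t2, $t1 → $t2=0&26=0
add $t6, $t6, 4 → $t6=208+4=212
sub $t3, $t3, 2 → $t3=10-2=8
cmp $t3, 0  (cmp 8,0)
bgt top: taken
lw $t1, 0($t6) → $t1=M[212]=12
and $t2, $t2, $t1 → $t2=0&12=0
add $t6, $t6, 4 → $t6=212+4=216
sub $t3, $t3, 2 → $t3=8-2=6
cmp $t3, 0  (cmp 6,0)
bgt top: taken
lw $t1, 0($t6) → $t1=M[216]=16
and $t2, $t2, $t1 → $t2=0&16=0
add $t6, $t6, 4 → $t6=216+4=220
sub $t3, $t3, 2 → $t3=6-2=4
cmp $t3, 0  (cmp 4,0)
bgt top: taken
lw $t1, 0($t6) → $t1=M[220]=2
and $t2, $t2, $t1 → $t2=0&2=0
add $t6, $t6, 4 → $t6=220+4=224
sub $t3, $t3, 2 → $t3=4-2=2
cmp $t3, 0  (cmp 2,0)
bgt top: taken
lw $t1, 0($t6) → $t1=M[224]=-3
and $t2, $t2, $t1 → $t2=0&(-3)=0
add $t6, $t6, 4 → $t6=224+4=228
sub $t3, $t3, 2 → $t3=2-2=0
cmp $t3, 0  (cmp 0,0)
bgt top: not taken
sw $t1, (220) → M[220]=-3
halt.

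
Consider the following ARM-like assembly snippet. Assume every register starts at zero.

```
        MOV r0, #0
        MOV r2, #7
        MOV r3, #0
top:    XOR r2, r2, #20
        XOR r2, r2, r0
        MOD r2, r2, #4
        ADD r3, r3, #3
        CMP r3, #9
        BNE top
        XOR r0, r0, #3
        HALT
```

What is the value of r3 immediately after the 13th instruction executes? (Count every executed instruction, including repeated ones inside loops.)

after MOV r0, #0: r0=0
after MOV r2, #7: r2=7
after MOV r3, #0: r3=0
after XOR r2, r2, #20: r2=7^20=19
after XOR r2, r2, r0: r2=19^0=19
after MOD r2, r2, #4: r2=19%4=3
after ADD r3, r3, #3: r3=0+3=3
CMP r3, #9  (cmp 3,9)
BNE top: taken
after XOR r2, r2, #20: r2=3^20=23
after XOR r2, r2, r0: r2=23^0=23
after MOD r2, r2, #4: r2=23%4=3
after ADD r3, r3, #3: r3=3+3=6
After step 13: r3 = 6.

6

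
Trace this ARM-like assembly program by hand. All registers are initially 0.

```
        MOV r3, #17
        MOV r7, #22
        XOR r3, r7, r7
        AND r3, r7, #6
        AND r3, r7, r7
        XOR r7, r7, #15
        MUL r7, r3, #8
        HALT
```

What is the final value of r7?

MOV r3, #17 → r3=17
MOV r7, #22 → r7=22
XOR r3, r7, r7 → r3=22^22=0
AND r3, r7, #6 → r3=22&6=6
AND r3, r7, r7 → r3=22&22=22
XOR r7, r7, #15 → r7=22^15=25
MUL r7, r3, #8 → r7=22*8=176
halt.

176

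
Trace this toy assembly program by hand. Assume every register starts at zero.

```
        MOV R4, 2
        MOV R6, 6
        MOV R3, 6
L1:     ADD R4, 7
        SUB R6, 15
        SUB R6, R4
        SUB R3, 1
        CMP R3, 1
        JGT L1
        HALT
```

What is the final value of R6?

-184

after MOV R4, 2: R4=2
after MOV R6, 6: R6=6
after MOV R3, 6: R3=6
after ADD R4, 7: R4=2+7=9
after SUB R6, 15: R6=6-15=-9
after SUB R6, R4: R6=(-9)-9=-18
after SUB R3, 1: R3=6-1=5
CMP R3, 1  (cmp 5,1)
JGT L1: taken
after ADD R4, 7: R4=9+7=16
after SUB R6, 15: R6=(-18)-15=-33
after SUB R6, R4: R6=(-33)-16=-49
after SUB R3, 1: R3=5-1=4
CMP R3, 1  (cmp 4,1)
JGT L1: taken
after ADD R4, 7: R4=16+7=23
after SUB R6, 15: R6=(-49)-15=-64
after SUB R6, R4: R6=(-64)-23=-87
after SUB R3, 1: R3=4-1=3
CMP R3, 1  (cmp 3,1)
JGT L1: taken
after ADD R4, 7: R4=23+7=30
after SUB R6, 15: R6=(-87)-15=-102
after SUB R6, R4: R6=(-102)-30=-132
after SUB R3, 1: R3=3-1=2
CMP R3, 1  (cmp 2,1)
JGT L1: taken
after ADD R4, 7: R4=30+7=37
after SUB R6, 15: R6=(-132)-15=-147
after SUB R6, R4: R6=(-147)-37=-184
after SUB R3, 1: R3=2-1=1
CMP R3, 1  (cmp 1,1)
JGT L1: not taken
halt.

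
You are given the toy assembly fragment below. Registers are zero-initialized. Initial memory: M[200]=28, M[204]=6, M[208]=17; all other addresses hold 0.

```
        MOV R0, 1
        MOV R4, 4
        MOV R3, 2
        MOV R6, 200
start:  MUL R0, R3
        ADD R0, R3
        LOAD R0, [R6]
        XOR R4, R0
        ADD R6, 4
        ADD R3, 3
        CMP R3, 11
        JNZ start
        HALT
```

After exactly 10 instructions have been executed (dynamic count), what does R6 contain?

204

R0=1
R4=4
R3=2
R6=200
R0=1*2=2
R0=2+2=4
R0=M[200]=28
R4=4^28=24
R6=200+4=204
R3=2+3=5
After step 10: R6 = 204.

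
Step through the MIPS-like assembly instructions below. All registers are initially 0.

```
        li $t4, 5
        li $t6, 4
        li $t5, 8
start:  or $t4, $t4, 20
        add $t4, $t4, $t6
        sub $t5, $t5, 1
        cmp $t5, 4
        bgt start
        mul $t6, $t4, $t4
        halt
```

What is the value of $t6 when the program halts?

li $t4, 5 → $t4=5
li $t6, 4 → $t6=4
li $t5, 8 → $t5=8
or $t4, $t4, 20 → $t4=5|20=21
add $t4, $t4, $t6 → $t4=21+4=25
sub $t5, $t5, 1 → $t5=8-1=7
cmp $t5, 4  (cmp 7,4)
bgt start: taken
or $t4, $t4, 20 → $t4=25|20=29
add $t4, $t4, $t6 → $t4=29+4=33
sub $t5, $t5, 1 → $t5=7-1=6
cmp $t5, 4  (cmp 6,4)
bgt start: taken
or $t4, $t4, 20 → $t4=33|20=53
add $t4, $t4, $t6 → $t4=53+4=57
sub $t5, $t5, 1 → $t5=6-1=5
cmp $t5, 4  (cmp 5,4)
bgt start: taken
or $t4, $t4, 20 → $t4=57|20=61
add $t4, $t4, $t6 → $t4=61+4=65
sub $t5, $t5, 1 → $t5=5-1=4
cmp $t5, 4  (cmp 4,4)
bgt start: not taken
mul $t6, $t4, $t4 → $t6=65*65=4225
halt.

4225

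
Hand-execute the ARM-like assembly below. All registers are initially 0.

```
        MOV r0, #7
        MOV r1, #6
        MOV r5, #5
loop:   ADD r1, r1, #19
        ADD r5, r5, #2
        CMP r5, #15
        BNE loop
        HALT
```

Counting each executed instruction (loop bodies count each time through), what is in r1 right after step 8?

44

MOV r0, #7 → r0=7
MOV r1, #6 → r1=6
MOV r5, #5 → r5=5
ADD r1, r1, #19 → r1=6+19=25
ADD r5, r5, #2 → r5=5+2=7
CMP r5, #15  (cmp 7,15)
BNE loop: taken
ADD r1, r1, #19 → r1=25+19=44
After step 8: r1 = 44.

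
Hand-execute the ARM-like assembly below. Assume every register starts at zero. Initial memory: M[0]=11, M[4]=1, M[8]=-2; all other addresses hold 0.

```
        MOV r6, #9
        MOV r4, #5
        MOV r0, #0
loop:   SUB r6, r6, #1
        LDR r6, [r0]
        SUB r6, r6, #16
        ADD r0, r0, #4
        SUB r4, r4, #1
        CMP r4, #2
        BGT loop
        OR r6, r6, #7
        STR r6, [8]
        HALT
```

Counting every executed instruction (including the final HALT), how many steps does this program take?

after MOV r6, #9: r6=9
after MOV r4, #5: r4=5
after MOV r0, #0: r0=0
after SUB r6, r6, #1: r6=9-1=8
after LDR r6, [r0]: r6=M[0]=11
after SUB r6, r6, #16: r6=11-16=-5
after ADD r0, r0, #4: r0=0+4=4
after SUB r4, r4, #1: r4=5-1=4
CMP r4, #2  (cmp 4,2)
BGT loop: taken
after SUB r6, r6, #1: r6=(-5)-1=-6
after LDR r6, [r0]: r6=M[4]=1
after SUB r6, r6, #16: r6=1-16=-15
after ADD r0, r0, #4: r0=4+4=8
after SUB r4, r4, #1: r4=4-1=3
CMP r4, #2  (cmp 3,2)
BGT loop: taken
after SUB r6, r6, #1: r6=(-15)-1=-16
after LDR r6, [r0]: r6=M[8]=-2
after SUB r6, r6, #16: r6=(-2)-16=-18
after ADD r0, r0, #4: r0=8+4=12
after SUB r4, r4, #1: r4=3-1=2
CMP r4, #2  (cmp 2,2)
BGT loop: not taken
after OR r6, r6, #7: r6=(-18)|7=-17
STR r6, [8] → M[8]=-17
halt.
Total executed instructions: 27.

27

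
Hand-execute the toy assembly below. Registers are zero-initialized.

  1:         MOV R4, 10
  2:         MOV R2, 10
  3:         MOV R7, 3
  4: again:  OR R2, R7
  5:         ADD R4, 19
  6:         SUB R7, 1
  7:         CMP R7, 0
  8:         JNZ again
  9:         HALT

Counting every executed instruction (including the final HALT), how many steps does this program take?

19

MOV R4, 10 → R4=10
MOV R2, 10 → R2=10
MOV R7, 3 → R7=3
OR R2, R7 → R2=10|3=11
ADD R4, 19 → R4=10+19=29
SUB R7, 1 → R7=3-1=2
CMP R7, 0  (cmp 2,0)
JNZ again: taken
OR R2, R7 → R2=11|2=11
ADD R4, 19 → R4=29+19=48
SUB R7, 1 → R7=2-1=1
CMP R7, 0  (cmp 1,0)
JNZ again: taken
OR R2, R7 → R2=11|1=11
ADD R4, 19 → R4=48+19=67
SUB R7, 1 → R7=1-1=0
CMP R7, 0  (cmp 0,0)
JNZ again: not taken
halt.
Total executed instructions: 19.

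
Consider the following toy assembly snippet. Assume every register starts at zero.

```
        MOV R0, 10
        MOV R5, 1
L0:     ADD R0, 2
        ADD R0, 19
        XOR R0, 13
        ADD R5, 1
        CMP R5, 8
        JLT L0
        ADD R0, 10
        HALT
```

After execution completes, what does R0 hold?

124

R0=10
R5=1
R0=10+2=12
R0=12+19=31
R0=31^13=18
R5=1+1=2
CMP R5, 8  (cmp 2,8)
JLT L0: taken
R0=18+2=20
R0=20+19=39
R0=39^13=42
R5=2+1=3
CMP R5, 8  (cmp 3,8)
JLT L0: taken
R0=42+2=44
R0=44+19=63
R0=63^13=50
R5=3+1=4
CMP R5, 8  (cmp 4,8)
JLT L0: taken
R0=50+2=52
R0=52+19=71
R0=71^13=74
R5=4+1=5
CMP R5, 8  (cmp 5,8)
JLT L0: taken
R0=74+2=76
R0=76+19=95
R0=95^13=82
R5=5+1=6
CMP R5, 8  (cmp 6,8)
JLT L0: taken
R0=82+2=84
R0=84+19=103
R0=103^13=106
R5=6+1=7
CMP R5, 8  (cmp 7,8)
JLT L0: taken
R0=106+2=108
R0=108+19=127
R0=127^13=114
R5=7+1=8
CMP R5, 8  (cmp 8,8)
JLT L0: not taken
R0=114+10=124
halt.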